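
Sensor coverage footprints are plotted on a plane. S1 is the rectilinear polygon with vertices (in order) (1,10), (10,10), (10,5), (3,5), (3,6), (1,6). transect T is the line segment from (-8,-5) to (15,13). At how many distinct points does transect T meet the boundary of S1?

2

The segment meets the boundary at (10,9.087), (4.778,5).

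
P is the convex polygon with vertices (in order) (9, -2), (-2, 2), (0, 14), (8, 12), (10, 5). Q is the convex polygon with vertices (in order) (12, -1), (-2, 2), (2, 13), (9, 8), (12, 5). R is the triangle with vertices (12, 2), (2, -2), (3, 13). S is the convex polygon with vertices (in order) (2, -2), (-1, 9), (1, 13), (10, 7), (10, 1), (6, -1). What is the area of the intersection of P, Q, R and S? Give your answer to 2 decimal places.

59.31

The intersection is the polygon with vertices (7.116,0.046), (2.207,1.099), (2.915,11.723), (5.4,10.067), (9.932,4.527), (9.424,0.97).
By the shoelace formula its area is 59.31.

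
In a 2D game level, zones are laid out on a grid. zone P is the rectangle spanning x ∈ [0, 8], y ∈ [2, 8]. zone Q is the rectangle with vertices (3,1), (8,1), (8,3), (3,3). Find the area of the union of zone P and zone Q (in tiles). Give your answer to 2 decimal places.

By inclusion–exclusion:
Individual areas: |zone P| = 48, |zone Q| = 10.
|zone P∩zone Q|: x∈[3,8], y∈[2,3] → 5·1 = 5.
|zone P ∪ zone Q| = 58 − 5 = 53.00.

53.00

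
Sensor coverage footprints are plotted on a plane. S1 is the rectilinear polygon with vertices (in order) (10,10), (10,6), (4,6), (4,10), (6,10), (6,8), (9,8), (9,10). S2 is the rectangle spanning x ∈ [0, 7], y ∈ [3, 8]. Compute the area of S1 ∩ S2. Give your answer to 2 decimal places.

The intersection is the polygon with vertices (4,6), (4,8), (6,8), (7,8), (7,6).
By the shoelace formula its area is 6.00.

6.00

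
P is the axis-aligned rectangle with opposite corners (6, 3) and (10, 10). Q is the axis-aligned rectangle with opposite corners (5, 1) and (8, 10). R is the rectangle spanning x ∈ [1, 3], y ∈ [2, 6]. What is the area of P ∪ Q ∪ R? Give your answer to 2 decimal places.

49.00

By inclusion–exclusion:
Individual areas: |P| = 28, |Q| = 27, |R| = 8.
|P∩Q|: x∈[6,8], y∈[3,10] → 2·7 = 14.
|P∩R| = 0 (no overlap).
|Q∩R| = 0 (no overlap).
|P∩Q∩R| = 0.
|P ∪ Q ∪ R| = 63 − 14 + 0 = 49.00.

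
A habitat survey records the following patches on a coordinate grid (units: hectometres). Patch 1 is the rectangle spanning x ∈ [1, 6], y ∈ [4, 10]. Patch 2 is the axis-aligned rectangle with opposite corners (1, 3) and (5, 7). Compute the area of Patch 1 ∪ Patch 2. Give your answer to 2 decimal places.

By inclusion–exclusion:
Individual areas: |Patch 1| = 30, |Patch 2| = 16.
|Patch 1∩Patch 2|: x∈[1,5], y∈[4,7] → 4·3 = 12.
|Patch 1 ∪ Patch 2| = 46 − 12 = 34.00.

34.00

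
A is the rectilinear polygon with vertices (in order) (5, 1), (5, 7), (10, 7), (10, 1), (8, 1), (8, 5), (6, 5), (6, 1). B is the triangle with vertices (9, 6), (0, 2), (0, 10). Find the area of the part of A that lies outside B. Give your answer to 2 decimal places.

15.69

|A| = 22, |A∩B| = 6.3056.
|A ∖ B| = |A| − |A∩B| = 22 − 6.3056 = 15.69.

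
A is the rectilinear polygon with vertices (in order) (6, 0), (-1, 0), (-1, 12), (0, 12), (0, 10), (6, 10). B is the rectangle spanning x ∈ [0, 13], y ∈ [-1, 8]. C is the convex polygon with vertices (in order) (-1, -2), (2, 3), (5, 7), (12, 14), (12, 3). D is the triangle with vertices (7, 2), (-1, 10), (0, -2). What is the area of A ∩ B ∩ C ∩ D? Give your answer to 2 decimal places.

17.49

The intersection is the polygon with vertices (0.2,0), (2,3), (3.714,5.286), (6,3), (6,1.429), (3.5,0).
By the shoelace formula its area is 17.49.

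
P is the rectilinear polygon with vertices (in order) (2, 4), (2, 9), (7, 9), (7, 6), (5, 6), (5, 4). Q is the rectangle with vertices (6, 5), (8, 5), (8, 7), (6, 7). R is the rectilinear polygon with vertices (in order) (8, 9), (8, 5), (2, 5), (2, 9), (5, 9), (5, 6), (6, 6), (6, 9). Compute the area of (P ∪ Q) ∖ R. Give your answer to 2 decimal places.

|P ∪ Q| = 24.
|(P ∪ Q) ∩ R| = 18.
|(P ∪ Q) ∖ R| = 24 − 18 = 6.00.

6.00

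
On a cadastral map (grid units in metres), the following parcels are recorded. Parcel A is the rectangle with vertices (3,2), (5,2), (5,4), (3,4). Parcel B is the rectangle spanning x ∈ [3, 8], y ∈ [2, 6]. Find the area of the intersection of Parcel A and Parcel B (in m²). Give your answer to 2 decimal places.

|Parcel A∩Parcel B|: x∈[3,5], y∈[2,4] → 2·2 = 4.

4.00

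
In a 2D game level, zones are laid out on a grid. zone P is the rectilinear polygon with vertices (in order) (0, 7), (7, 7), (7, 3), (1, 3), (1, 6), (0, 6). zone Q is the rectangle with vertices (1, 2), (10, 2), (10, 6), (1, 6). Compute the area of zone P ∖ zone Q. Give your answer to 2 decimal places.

7.00

|zone P| = 25, |zone P∩zone Q| = 18.
|zone P ∖ zone Q| = |zone P| − |zone P∩zone Q| = 25 − 18 = 7.00.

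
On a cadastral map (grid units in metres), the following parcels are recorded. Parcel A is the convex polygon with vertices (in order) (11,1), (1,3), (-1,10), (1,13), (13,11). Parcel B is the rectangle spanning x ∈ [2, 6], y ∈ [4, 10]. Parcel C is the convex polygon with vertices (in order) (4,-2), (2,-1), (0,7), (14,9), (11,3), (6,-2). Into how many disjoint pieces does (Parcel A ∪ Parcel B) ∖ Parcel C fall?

2

(Parcel A ∪ Parcel B) ∖ Parcel C splits into 2 disjoint pieces (area 55.4559, area 2.3333).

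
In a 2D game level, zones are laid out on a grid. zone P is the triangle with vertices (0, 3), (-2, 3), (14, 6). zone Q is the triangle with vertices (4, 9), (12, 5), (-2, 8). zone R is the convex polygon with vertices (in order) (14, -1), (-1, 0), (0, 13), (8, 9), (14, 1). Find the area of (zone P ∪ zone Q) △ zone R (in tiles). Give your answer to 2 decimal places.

115.09

|zone P ∪ zone Q| = 18.9504.
|(zone P ∪ zone Q) ∩ zone R| = 17.9295.
|(zone P ∪ zone Q) △ zone R| = 18.9504 + 132 − 35.859 = 115.09.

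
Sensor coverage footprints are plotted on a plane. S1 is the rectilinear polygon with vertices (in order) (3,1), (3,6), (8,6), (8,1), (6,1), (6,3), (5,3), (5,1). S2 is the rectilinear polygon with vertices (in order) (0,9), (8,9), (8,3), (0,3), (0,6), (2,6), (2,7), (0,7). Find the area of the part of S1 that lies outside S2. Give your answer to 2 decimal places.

8.00

|S1| = 23, |S1∩S2| = 15.
|S1 ∖ S2| = |S1| − |S1∩S2| = 23 − 15 = 8.00.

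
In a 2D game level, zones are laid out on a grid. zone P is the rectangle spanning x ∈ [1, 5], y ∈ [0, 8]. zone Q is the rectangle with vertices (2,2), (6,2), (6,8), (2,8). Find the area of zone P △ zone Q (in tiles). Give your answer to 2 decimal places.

20.00

|zone P∩zone Q|: x∈[2,5], y∈[2,8] → 3·6 = 18.
|zone P △ zone Q| = |zone P| + |zone Q| − 2·|zone P∩zone Q| = 32 + 24 − 36 = 20.00.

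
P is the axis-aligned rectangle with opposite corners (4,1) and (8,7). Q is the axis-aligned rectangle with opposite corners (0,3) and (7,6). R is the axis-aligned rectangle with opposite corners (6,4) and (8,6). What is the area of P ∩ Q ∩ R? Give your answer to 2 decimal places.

2.00

The intersection is the polygon with vertices (7,6), (7,4), (6,4), (6,6).
By the shoelace formula its area is 2.00.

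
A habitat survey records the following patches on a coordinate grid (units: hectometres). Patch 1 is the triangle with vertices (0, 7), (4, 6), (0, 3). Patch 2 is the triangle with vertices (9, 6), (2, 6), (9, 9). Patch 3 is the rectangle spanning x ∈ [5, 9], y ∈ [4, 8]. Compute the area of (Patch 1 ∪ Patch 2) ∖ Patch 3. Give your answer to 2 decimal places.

10.78

|Patch 1 ∪ Patch 2| = 18.1842.
|(Patch 1 ∪ Patch 2) ∩ Patch 3| = 7.4048.
|(Patch 1 ∪ Patch 2) ∖ Patch 3| = 18.1842 − 7.4048 = 10.78.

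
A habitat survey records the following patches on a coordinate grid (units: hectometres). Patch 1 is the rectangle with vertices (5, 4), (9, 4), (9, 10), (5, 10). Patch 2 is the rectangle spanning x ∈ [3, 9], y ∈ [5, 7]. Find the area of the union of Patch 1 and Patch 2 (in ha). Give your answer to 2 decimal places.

By inclusion–exclusion:
Individual areas: |Patch 1| = 24, |Patch 2| = 12.
|Patch 1∩Patch 2|: x∈[5,9], y∈[5,7] → 4·2 = 8.
|Patch 1 ∪ Patch 2| = 36 − 8 = 28.00.

28.00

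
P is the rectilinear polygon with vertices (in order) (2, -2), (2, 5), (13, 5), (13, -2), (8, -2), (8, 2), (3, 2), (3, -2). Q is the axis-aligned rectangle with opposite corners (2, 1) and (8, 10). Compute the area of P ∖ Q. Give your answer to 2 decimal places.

38.00

|P| = 57, |P∩Q| = 19.
|P ∖ Q| = |P| − |P∩Q| = 57 − 19 = 38.00.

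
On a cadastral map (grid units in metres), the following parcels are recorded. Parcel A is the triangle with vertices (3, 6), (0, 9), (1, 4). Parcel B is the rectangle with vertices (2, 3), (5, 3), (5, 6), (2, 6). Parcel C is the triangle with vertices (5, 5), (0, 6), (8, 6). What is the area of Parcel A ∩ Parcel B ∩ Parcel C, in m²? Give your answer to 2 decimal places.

0.35

The intersection is the polygon with vertices (2,6), (3,6), (2.5,5.5), (2,5.6).
By the shoelace formula its area is 0.35.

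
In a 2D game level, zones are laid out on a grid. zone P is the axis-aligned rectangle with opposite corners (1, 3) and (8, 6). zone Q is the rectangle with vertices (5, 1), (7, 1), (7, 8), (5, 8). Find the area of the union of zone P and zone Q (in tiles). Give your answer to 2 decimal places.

29.00

By inclusion–exclusion:
Individual areas: |zone P| = 21, |zone Q| = 14.
|zone P∩zone Q|: x∈[5,7], y∈[3,6] → 2·3 = 6.
|zone P ∪ zone Q| = 35 − 6 = 29.00.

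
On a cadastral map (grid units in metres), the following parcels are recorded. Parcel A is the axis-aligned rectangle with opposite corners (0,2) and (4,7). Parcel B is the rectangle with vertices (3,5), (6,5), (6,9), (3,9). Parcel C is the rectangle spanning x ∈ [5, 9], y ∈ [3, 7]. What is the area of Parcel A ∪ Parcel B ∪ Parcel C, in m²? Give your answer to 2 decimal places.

By inclusion–exclusion:
Individual areas: |Parcel A| = 20, |Parcel B| = 12, |Parcel C| = 16.
|Parcel A∩Parcel B|: x∈[3,4], y∈[5,7] → 1·2 = 2.
|Parcel A∩Parcel C| = 0 (no overlap).
|Parcel B∩Parcel C|: x∈[5,6], y∈[5,7] → 1·2 = 2.
|Parcel A∩Parcel B∩Parcel C| = 0.
|Parcel A ∪ Parcel B ∪ Parcel C| = 48 − 4 + 0 = 44.00.

44.00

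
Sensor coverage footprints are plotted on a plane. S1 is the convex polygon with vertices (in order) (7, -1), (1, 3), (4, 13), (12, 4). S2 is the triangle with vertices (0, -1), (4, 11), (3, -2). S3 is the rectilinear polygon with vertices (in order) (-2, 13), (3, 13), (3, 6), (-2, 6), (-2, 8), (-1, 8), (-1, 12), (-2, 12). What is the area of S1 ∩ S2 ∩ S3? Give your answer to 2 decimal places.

The intersection is the polygon with vertices (3,8), (3,6), (2.333,6).
By the shoelace formula its area is 0.67.

0.67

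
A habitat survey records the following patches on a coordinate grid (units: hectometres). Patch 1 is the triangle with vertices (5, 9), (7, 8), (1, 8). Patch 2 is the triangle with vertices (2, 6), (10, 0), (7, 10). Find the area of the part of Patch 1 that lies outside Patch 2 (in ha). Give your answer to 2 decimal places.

2.04

|Patch 1| = 3, |Patch 1∩Patch 2| = 0.9615.
|Patch 1 ∖ Patch 2| = |Patch 1| − |Patch 1∩Patch 2| = 3 − 0.9615 = 2.04.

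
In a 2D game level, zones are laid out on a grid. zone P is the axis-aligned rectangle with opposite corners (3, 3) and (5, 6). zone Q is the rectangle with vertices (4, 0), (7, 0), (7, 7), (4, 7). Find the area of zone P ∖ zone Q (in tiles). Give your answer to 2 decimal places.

3.00

|zone P∩zone Q|: x∈[4,5], y∈[3,6] → 1·3 = 3.
|zone P| = 6.
|zone P ∖ zone Q| = |zone P| − |zone P∩zone Q| = 6 − 3 = 3.00.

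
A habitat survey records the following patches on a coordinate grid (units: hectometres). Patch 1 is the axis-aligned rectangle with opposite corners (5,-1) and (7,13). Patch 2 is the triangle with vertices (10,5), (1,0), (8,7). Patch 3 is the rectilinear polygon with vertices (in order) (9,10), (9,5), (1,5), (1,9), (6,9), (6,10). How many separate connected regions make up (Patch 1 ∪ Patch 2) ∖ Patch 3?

2

(Patch 1 ∪ Patch 2) ∖ Patch 3 splits into 2 disjoint pieces (area 18.5556, area 7).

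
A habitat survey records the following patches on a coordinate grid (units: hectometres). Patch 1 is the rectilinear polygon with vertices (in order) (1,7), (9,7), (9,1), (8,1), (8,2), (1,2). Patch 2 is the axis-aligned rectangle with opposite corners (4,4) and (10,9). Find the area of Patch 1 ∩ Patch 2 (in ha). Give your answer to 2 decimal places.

The intersection is the polygon with vertices (9,7), (9,4), (4,4), (4,7).
By the shoelace formula its area is 15.00.

15.00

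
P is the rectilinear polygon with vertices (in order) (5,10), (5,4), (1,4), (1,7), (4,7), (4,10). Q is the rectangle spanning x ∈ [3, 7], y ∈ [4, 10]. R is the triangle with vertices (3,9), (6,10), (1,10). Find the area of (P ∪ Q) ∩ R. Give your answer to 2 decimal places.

The region (P ∪ Q) ∩ R is the polygon with vertices (3,10), (4,10), (5,10), (6,10), (3,9).
By the shoelace formula its area is 1.50.

1.50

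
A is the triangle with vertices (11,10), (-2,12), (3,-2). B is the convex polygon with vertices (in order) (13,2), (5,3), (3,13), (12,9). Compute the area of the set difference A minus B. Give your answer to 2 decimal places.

|A| = 86, |A∩B| = 34.5636.
|A ∖ B| = |A| − |A∩B| = 86 − 34.5636 = 51.44.

51.44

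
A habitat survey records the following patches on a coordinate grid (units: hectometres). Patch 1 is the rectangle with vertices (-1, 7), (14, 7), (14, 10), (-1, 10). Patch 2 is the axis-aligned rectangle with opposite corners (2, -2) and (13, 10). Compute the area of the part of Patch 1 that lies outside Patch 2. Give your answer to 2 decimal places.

12.00

|Patch 1∩Patch 2|: x∈[2,13], y∈[7,10] → 11·3 = 33.
|Patch 1| = 45.
|Patch 1 ∖ Patch 2| = |Patch 1| − |Patch 1∩Patch 2| = 45 − 33 = 12.00.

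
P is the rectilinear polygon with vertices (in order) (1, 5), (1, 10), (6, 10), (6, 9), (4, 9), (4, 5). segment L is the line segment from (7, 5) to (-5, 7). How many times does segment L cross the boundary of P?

The segment meets the boundary at (1,6), (4,5.5).

2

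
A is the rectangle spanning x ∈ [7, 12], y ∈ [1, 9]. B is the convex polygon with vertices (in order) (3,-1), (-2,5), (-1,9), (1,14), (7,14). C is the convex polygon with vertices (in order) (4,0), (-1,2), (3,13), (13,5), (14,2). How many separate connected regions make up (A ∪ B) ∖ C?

4

(A ∪ B) ∖ C splits into 4 disjoint pieces (area 6.4, area 0.9, area 31.6514, area 1.4611).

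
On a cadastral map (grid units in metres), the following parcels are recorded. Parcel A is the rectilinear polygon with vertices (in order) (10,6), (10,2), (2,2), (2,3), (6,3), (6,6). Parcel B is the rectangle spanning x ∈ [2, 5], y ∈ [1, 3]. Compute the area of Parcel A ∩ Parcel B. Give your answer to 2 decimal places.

The intersection is the polygon with vertices (2,2), (2,3), (5,3), (5,2).
By the shoelace formula its area is 3.00.

3.00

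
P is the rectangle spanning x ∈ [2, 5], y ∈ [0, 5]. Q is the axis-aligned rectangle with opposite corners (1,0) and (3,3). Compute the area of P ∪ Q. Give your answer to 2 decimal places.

By inclusion–exclusion:
Individual areas: |P| = 15, |Q| = 6.
|P∩Q|: x∈[2,3], y∈[0,3] → 1·3 = 3.
|P ∪ Q| = 21 − 3 = 18.00.

18.00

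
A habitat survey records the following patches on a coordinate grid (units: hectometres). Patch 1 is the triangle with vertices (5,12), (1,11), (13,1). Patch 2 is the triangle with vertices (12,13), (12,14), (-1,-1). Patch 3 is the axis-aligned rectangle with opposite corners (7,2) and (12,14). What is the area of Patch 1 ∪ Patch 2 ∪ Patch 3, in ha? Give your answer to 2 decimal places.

78.43

By inclusion–exclusion:
Individual areas: |Patch 1| = 26, |Patch 2| = 6.5, |Patch 3| = 60.
|Patch 1∩Patch 2| = 0.9086.
|Patch 1∩Patch 3| = 9.4625.
|Patch 2∩Patch 3| = 4.0385.
|Patch 1∩Patch 2∩Patch 3| = 0.3395.
|Patch 1 ∪ Patch 2 ∪ Patch 3| = 92.5 − 14.4095 + 0.3395 = 78.43.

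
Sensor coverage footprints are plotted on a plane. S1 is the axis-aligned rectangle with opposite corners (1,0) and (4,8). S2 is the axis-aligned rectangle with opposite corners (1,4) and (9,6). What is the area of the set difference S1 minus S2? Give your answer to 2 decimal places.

|S1∩S2|: x∈[1,4], y∈[4,6] → 3·2 = 6.
|S1| = 24.
|S1 ∖ S2| = |S1| − |S1∩S2| = 24 − 6 = 18.00.

18.00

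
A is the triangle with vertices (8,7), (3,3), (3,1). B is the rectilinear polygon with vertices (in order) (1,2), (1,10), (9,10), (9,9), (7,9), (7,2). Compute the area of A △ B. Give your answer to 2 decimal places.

|A| = 5, |B| = 50, |A∩B| = 4.3833.
|A △ B| = |A| + |B| − 2·|A∩B| = 5 + 50 − 8.7667 = 46.23.

46.23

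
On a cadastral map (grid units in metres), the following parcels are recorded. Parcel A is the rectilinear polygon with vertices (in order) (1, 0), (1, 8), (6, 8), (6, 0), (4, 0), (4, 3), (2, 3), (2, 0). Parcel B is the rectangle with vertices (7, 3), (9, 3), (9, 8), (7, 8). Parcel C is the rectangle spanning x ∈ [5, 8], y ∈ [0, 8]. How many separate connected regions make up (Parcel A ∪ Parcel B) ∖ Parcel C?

(Parcel A ∪ Parcel B) ∖ Parcel C splits into 2 disjoint pieces (area 26, area 5).

2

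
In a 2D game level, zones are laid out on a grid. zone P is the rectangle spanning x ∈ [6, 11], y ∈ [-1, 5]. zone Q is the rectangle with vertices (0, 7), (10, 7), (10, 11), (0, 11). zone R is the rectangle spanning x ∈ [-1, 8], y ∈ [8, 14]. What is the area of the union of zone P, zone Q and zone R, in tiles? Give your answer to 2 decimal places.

By inclusion–exclusion:
Individual areas: |zone P| = 30, |zone Q| = 40, |zone R| = 54.
|zone P∩zone Q| = 0 (no overlap).
|zone P∩zone R| = 0 (no overlap).
|zone Q∩zone R|: x∈[0,8], y∈[8,11] → 8·3 = 24.
|zone P∩zone Q∩zone R| = 0.
|zone P ∪ zone Q ∪ zone R| = 124 − 24 + 0 = 100.00.

100.00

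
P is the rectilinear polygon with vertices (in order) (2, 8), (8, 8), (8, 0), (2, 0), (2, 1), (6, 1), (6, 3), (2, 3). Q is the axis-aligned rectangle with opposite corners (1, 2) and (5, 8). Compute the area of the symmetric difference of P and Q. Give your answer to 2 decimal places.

|P| = 40, |Q| = 24, |P∩Q| = 15.
|P △ Q| = |P| + |Q| − 2·|P∩Q| = 40 + 24 − 30 = 34.00.

34.00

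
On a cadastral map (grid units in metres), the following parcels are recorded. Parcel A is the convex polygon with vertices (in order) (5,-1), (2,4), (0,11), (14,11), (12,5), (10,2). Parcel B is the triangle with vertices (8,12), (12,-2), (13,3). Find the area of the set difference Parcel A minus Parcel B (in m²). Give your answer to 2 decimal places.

100.43

|Parcel A| = 109, |Parcel A∩Parcel B| = 8.5711.
|Parcel A ∖ Parcel B| = |Parcel A| − |Parcel A∩Parcel B| = 109 − 8.5711 = 100.43.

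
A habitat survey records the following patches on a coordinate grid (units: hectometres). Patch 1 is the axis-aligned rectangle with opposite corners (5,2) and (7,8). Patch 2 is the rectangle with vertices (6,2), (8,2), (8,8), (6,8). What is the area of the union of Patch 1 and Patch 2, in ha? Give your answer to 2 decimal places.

18.00

By inclusion–exclusion:
Individual areas: |Patch 1| = 12, |Patch 2| = 12.
|Patch 1∩Patch 2|: x∈[6,7], y∈[2,8] → 1·6 = 6.
|Patch 1 ∪ Patch 2| = 24 − 6 = 18.00.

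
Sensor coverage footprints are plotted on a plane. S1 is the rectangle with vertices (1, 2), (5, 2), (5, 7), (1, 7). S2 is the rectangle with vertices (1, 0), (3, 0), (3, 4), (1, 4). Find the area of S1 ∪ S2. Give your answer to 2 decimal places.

By inclusion–exclusion:
Individual areas: |S1| = 20, |S2| = 8.
|S1∩S2|: x∈[1,3], y∈[2,4] → 2·2 = 4.
|S1 ∪ S2| = 28 − 4 = 24.00.

24.00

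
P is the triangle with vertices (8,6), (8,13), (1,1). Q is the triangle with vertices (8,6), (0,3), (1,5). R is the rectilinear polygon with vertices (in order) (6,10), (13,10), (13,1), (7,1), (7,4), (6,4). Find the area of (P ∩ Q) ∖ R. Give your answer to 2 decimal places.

2.24

|P ∩ Q| = 2.7024.
|(P ∩ Q) ∩ R| = 0.4643.
|(P ∩ Q) ∖ R| = 2.7024 − 0.4643 = 2.24.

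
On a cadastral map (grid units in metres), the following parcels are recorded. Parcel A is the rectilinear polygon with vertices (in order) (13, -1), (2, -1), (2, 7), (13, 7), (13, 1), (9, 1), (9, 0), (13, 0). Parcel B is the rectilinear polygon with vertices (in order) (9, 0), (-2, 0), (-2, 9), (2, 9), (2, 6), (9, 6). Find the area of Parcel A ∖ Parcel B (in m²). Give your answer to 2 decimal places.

|Parcel A| = 84, |Parcel A∩Parcel B| = 42.
|Parcel A ∖ Parcel B| = |Parcel A| − |Parcel A∩Parcel B| = 84 − 42 = 42.00.

42.00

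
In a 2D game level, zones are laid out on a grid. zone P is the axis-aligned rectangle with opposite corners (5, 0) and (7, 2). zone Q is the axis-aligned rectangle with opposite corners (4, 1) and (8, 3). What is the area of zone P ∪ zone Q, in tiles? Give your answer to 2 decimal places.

By inclusion–exclusion:
Individual areas: |zone P| = 4, |zone Q| = 8.
|zone P∩zone Q|: x∈[5,7], y∈[1,2] → 2·1 = 2.
|zone P ∪ zone Q| = 12 − 2 = 10.00.

10.00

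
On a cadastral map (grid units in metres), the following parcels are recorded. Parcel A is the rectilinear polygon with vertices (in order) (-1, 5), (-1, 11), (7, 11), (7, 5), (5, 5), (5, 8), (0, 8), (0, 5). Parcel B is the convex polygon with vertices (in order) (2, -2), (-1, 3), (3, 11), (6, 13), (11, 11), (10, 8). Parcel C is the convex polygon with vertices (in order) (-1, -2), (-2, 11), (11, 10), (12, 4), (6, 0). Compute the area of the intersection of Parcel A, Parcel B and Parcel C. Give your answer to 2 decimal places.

18.06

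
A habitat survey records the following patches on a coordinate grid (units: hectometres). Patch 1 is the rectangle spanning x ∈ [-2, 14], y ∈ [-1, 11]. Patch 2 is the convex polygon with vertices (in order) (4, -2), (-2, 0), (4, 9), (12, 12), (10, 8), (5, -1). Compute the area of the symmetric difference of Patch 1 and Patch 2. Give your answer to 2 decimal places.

|Patch 1| = 192, |Patch 2| = 81, |Patch 1∩Patch 2| = 77.9167.
|Patch 1 △ Patch 2| = |Patch 1| + |Patch 2| − 2·|Patch 1∩Patch 2| = 192 + 81 − 155.8333 = 117.17.

117.17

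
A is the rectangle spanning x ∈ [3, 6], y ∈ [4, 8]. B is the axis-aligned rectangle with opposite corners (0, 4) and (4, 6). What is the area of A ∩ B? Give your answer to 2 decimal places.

2.00

|A∩B|: x∈[3,4], y∈[4,6] → 1·2 = 2.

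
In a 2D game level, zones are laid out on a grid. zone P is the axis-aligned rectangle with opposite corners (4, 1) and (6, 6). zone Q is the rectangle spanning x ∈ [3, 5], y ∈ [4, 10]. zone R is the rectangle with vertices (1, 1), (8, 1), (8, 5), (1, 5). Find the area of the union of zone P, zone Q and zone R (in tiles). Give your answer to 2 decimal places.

By inclusion–exclusion:
Individual areas: |zone P| = 10, |zone Q| = 12, |zone R| = 28.
|zone P∩zone Q|: x∈[4,5], y∈[4,6] → 1·2 = 2.
|zone P∩zone R|: x∈[4,6], y∈[1,5] → 2·4 = 8.
|zone Q∩zone R|: x∈[3,5], y∈[4,5] → 2·1 = 2.
|zone P∩zone Q∩zone R| = 1.
|zone P ∪ zone Q ∪ zone R| = 50 − 12 + 1 = 39.00.

39.00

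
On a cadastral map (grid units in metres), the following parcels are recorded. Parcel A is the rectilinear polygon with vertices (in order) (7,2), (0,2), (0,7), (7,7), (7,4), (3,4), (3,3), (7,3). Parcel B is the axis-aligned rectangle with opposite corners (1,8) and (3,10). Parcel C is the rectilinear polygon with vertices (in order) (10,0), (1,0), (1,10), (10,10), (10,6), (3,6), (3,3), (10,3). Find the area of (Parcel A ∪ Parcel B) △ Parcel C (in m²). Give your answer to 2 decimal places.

|Parcel A ∪ Parcel B| = 35.
|(Parcel A ∪ Parcel B) ∩ Parcel C| = 22.
|(Parcel A ∪ Parcel B) △ Parcel C| = 35 + 69 − 44 = 60.00.

60.00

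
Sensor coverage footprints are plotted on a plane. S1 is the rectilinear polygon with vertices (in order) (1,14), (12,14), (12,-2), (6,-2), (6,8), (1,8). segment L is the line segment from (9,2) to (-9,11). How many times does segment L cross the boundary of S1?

The segment meets the boundary at (6,3.5).

1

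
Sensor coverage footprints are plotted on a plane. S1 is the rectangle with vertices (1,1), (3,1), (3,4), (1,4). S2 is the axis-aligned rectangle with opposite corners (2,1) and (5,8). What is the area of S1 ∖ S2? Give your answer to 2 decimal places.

3.00

|S1∩S2|: x∈[2,3], y∈[1,4] → 1·3 = 3.
|S1| = 6.
|S1 ∖ S2| = |S1| − |S1∩S2| = 6 − 3 = 3.00.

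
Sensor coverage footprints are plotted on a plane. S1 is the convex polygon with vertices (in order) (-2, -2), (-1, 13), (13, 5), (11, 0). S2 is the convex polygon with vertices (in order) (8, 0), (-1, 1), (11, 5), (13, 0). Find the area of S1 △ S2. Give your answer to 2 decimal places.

108.00

|S1| = 139.5, |S2| = 36.5, |S1∩S2| = 34.
|S1 △ S2| = |S1| + |S2| − 2·|S1∩S2| = 139.5 + 36.5 − 68 = 108.00.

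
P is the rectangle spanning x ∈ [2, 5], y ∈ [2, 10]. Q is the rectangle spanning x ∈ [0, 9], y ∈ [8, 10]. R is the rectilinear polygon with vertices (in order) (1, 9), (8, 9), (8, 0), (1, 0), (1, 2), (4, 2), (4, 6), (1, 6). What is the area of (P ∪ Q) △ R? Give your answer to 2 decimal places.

|P ∪ Q| = 36.
|(P ∪ Q) ∩ R| = 17.
|(P ∪ Q) △ R| = 36 + 51 − 34 = 53.00.

53.00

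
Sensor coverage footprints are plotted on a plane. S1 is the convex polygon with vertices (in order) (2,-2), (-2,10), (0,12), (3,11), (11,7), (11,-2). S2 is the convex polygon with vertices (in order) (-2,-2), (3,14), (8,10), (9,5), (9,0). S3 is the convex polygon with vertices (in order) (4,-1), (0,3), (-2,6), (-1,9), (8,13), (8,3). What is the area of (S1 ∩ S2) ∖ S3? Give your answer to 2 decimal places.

|S1 ∩ S2| = 84.7107.
|(S1 ∩ S2) ∩ S3| = 66.1943.
|(S1 ∩ S2) ∖ S3| = 84.7107 − 66.1943 = 18.52.

18.52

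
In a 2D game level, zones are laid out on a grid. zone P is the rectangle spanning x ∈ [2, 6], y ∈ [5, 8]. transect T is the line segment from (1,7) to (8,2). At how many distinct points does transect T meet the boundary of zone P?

The segment meets the boundary at (3.8,5), (2,6.286).

2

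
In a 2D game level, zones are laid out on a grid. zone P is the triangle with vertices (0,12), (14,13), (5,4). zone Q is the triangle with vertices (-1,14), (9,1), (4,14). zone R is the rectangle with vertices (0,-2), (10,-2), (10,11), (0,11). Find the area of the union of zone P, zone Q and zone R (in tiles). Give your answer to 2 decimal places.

By inclusion–exclusion:
Individual areas: |zone P| = 58.5, |zone Q| = 32.5, |zone R| = 130.
|zone P∩zone Q| = 20.2034.
|zone P∩zone R| = 37.8125.
|zone Q∩zone R| = 19.2308.
|zone P∩zone Q∩zone R| = 15.3842.
|zone P ∪ zone Q ∪ zone R| = 221 − 77.2467 + 15.3842 = 159.14.

159.14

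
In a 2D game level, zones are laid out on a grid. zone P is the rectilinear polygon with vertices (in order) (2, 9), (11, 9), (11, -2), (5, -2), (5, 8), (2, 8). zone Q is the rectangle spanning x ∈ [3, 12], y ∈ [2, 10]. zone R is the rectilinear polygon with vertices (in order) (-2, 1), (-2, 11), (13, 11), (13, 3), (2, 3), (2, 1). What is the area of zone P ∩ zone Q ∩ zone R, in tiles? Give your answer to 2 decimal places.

38.00

The intersection is the polygon with vertices (11,3), (5,3), (5,8), (3,8), (3,9), (11,9).
By the shoelace formula its area is 38.00.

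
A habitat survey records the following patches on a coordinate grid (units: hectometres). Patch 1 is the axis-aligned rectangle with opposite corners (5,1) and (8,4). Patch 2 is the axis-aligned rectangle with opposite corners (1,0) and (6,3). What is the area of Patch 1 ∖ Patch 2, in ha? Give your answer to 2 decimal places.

7.00

|Patch 1∩Patch 2|: x∈[5,6], y∈[1,3] → 1·2 = 2.
|Patch 1| = 9.
|Patch 1 ∖ Patch 2| = |Patch 1| − |Patch 1∩Patch 2| = 9 − 2 = 7.00.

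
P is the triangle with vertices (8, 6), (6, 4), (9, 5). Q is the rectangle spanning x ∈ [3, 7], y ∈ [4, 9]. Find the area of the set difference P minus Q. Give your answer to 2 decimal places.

1.67

|P| = 2, |P∩Q| = 0.3333.
|P ∖ Q| = |P| − |P∩Q| = 2 − 0.3333 = 1.67.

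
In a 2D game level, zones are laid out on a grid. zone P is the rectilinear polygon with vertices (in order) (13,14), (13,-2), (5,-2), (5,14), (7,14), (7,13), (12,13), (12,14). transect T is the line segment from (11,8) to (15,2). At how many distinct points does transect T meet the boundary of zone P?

1

The segment meets the boundary at (13,5).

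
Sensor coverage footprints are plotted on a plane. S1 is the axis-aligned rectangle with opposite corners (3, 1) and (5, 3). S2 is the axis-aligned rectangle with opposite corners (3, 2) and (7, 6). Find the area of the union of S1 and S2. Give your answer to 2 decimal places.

18.00

By inclusion–exclusion:
Individual areas: |S1| = 4, |S2| = 16.
|S1∩S2|: x∈[3,5], y∈[2,3] → 2·1 = 2.
|S1 ∪ S2| = 20 − 2 = 18.00.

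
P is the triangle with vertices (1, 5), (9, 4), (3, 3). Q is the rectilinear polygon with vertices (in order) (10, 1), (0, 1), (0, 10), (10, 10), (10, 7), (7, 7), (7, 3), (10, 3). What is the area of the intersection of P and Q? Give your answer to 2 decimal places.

6.42

The intersection is the polygon with vertices (7,4.25), (7,3.667), (3,3), (1,5).
By the shoelace formula its area is 6.42.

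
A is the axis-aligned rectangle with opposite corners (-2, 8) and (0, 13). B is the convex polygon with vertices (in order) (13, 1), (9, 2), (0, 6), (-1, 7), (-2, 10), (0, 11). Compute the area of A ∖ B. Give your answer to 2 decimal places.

|A| = 10, |A∩B| = 4.3333.
|A ∖ B| = |A| − |A∩B| = 10 − 4.3333 = 5.67.

5.67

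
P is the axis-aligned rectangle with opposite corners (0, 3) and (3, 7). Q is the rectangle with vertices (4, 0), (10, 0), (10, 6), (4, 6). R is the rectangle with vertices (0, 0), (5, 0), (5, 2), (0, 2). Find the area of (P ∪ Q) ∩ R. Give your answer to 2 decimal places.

2.00

The region (P ∪ Q) ∩ R is the polygon with vertices (4,2), (5,2), (5,0), (4,0).
By the shoelace formula its area is 2.00.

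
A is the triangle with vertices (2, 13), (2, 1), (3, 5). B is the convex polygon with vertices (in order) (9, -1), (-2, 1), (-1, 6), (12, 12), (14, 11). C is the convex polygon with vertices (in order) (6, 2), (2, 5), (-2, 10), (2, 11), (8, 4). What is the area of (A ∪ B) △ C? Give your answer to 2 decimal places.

|A ∪ B| = 120.3633.
|(A ∪ B) ∩ C| = 24.2179.
|(A ∪ B) △ C| = 120.3633 + 37 − 48.4357 = 108.93.

108.93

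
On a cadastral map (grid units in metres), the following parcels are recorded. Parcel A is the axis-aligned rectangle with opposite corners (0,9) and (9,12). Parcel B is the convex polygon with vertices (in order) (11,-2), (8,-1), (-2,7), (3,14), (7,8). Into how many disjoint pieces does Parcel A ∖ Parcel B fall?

Parcel A ∖ Parcel B splits into 2 disjoint pieces (area 11, area 1.7286).

2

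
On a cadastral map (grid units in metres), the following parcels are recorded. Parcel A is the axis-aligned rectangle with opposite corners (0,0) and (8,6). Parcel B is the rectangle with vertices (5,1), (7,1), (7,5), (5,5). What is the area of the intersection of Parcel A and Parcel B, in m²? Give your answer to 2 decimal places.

8.00

|Parcel A∩Parcel B|: x∈[5,7], y∈[1,5] → 2·4 = 8.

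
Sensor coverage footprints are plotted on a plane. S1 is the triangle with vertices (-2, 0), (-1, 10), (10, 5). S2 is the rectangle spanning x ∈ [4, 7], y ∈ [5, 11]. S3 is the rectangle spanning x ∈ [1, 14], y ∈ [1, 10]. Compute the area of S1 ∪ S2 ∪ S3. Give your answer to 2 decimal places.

142.22

By inclusion–exclusion:
Individual areas: |S1| = 57.5, |S2| = 18, |S3| = 117.
|S1∩S2| = 6.1364.
|S1∩S3| = 35.2841.
|S2∩S3|: x∈[4,7], y∈[5,10] → 3·5 = 15.
|S1∩S2∩S3| = 6.1364.
|S1 ∪ S2 ∪ S3| = 192.5 − 56.4205 + 6.1364 = 142.22.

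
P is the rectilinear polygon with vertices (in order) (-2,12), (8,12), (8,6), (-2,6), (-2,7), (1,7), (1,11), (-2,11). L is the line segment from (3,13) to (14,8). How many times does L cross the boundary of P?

2

The segment meets the boundary at (5.2,12), (8,10.727).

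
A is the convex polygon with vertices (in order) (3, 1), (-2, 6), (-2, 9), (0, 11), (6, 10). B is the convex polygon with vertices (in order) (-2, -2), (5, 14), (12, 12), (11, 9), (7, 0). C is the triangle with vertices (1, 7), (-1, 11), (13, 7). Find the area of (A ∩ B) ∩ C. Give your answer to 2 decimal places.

7.19

The region (A ∩ B) ∩ C is the polygon with vertices (3.167,9.809), (5.696,9.087), (5,7), (1.938,7).
By the shoelace formula its area is 7.19.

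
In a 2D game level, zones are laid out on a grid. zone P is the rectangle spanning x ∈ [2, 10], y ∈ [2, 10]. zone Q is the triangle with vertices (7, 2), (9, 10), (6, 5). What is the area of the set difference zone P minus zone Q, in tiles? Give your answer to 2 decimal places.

|zone P| = 64, |zone P∩zone Q| = 7.
|zone P ∖ zone Q| = |zone P| − |zone P∩zone Q| = 64 − 7 = 57.00.

57.00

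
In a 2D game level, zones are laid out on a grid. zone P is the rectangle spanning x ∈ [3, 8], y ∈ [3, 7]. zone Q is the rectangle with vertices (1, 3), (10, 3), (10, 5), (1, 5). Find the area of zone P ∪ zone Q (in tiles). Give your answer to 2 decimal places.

28.00

By inclusion–exclusion:
Individual areas: |zone P| = 20, |zone Q| = 18.
|zone P∩zone Q|: x∈[3,8], y∈[3,5] → 5·2 = 10.
|zone P ∪ zone Q| = 38 − 10 = 28.00.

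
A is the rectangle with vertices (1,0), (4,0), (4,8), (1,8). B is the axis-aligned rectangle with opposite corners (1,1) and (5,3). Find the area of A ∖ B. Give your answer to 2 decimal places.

|A∩B|: x∈[1,4], y∈[1,3] → 3·2 = 6.
|A| = 24.
|A ∖ B| = |A| − |A∩B| = 24 − 6 = 18.00.

18.00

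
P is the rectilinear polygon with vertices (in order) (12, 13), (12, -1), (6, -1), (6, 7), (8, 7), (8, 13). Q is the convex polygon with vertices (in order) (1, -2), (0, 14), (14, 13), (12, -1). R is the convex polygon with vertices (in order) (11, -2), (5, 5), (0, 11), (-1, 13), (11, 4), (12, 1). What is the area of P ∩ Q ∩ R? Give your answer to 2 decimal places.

The intersection is the polygon with vertices (10.143,-1), (6,3.833), (6,7), (7,7), (11,4), (12,1), (11.333,-1).
By the shoelace formula its area is 26.82.

26.82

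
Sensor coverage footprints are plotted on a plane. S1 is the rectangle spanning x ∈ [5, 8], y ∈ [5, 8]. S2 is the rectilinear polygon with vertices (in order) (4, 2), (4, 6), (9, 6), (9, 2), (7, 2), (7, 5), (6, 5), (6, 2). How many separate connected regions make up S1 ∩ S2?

1

S1 ∩ S2 is a single connected region.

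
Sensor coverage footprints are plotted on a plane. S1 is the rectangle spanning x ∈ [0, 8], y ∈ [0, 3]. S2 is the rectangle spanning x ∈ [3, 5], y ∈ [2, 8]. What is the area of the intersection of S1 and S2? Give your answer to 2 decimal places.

|S1∩S2|: x∈[3,5], y∈[2,3] → 2·1 = 2.

2.00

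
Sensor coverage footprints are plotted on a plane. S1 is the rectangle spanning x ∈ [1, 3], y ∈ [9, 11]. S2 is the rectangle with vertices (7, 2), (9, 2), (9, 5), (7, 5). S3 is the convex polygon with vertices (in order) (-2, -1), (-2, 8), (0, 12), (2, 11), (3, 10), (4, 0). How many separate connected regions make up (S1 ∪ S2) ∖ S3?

(S1 ∪ S2) ∖ S3 splits into 2 disjoint pieces (area 0.5, area 6).

2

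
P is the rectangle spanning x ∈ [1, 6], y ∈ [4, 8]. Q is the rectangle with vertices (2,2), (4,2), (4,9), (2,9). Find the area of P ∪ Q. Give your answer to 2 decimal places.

26.00

By inclusion–exclusion:
Individual areas: |P| = 20, |Q| = 14.
|P∩Q|: x∈[2,4], y∈[4,8] → 2·4 = 8.
|P ∪ Q| = 34 − 8 = 26.00.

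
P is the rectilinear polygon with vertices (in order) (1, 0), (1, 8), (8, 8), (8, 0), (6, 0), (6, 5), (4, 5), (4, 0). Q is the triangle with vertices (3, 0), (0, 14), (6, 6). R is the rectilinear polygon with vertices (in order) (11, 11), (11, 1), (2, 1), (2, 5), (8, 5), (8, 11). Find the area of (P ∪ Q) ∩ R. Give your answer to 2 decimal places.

18.25

|P ∪ Q| = 57.8929.
|(P ∪ Q) ∩ R| = 18.25.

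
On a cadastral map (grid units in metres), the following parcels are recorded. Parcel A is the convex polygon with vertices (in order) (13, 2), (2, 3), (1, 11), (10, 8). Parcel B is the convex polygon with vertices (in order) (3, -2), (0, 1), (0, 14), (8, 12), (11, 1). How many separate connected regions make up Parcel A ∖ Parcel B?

1

Parcel A ∖ Parcel B is a single connected region.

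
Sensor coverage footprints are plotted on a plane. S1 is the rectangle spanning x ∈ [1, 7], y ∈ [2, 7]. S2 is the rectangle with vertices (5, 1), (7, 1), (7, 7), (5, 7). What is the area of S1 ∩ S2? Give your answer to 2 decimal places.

10.00

|S1∩S2|: x∈[5,7], y∈[2,7] → 2·5 = 10.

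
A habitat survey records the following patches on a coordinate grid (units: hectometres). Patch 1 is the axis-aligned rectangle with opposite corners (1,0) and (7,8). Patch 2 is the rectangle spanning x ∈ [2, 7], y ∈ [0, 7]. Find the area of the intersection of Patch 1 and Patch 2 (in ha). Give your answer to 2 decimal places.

|Patch 1∩Patch 2|: x∈[2,7], y∈[0,7] → 5·7 = 35.

35.00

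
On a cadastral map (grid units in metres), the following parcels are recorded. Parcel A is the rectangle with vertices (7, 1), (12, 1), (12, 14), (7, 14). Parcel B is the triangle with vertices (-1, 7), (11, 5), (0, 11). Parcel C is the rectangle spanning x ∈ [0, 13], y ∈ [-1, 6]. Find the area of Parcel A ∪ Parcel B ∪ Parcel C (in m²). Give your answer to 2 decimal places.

152.64

By inclusion–exclusion:
Individual areas: |Parcel A| = 65, |Parcel B| = 25, |Parcel C| = 91.
|Parcel A∩Parcel B| = 3.0303.
|Parcel A∩Parcel C|: x∈[7,12], y∈[1,6] → 5·5 = 25.
|Parcel B∩Parcel C| = 2.0833.
|Parcel A∩Parcel B∩Parcel C| = 1.75.
|Parcel A ∪ Parcel B ∪ Parcel C| = 181 − 30.1136 + 1.75 = 152.64.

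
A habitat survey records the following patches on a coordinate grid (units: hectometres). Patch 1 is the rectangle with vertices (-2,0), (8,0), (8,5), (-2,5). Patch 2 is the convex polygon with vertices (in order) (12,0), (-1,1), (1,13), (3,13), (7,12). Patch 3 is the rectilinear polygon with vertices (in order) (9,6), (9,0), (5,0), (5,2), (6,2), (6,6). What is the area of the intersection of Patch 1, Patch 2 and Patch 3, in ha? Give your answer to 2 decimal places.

The intersection is the polygon with vertices (8,0.308), (5,0.538), (5,2), (6,2), (6,5), (8,5).
By the shoelace formula its area is 10.73.

10.73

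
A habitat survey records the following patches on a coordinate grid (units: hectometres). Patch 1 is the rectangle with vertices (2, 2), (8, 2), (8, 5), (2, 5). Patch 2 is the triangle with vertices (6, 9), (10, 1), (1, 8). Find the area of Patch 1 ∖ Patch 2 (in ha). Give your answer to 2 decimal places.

14.16

|Patch 1| = 18, |Patch 1∩Patch 2| = 3.8413.
|Patch 1 ∖ Patch 2| = |Patch 1| − |Patch 1∩Patch 2| = 18 − 3.8413 = 14.16.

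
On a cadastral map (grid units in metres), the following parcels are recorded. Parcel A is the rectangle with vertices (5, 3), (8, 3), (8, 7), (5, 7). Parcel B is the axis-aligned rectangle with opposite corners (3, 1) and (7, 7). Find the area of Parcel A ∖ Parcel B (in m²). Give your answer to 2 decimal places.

4.00

|Parcel A∩Parcel B|: x∈[5,7], y∈[3,7] → 2·4 = 8.
|Parcel A| = 12.
|Parcel A ∖ Parcel B| = |Parcel A| − |Parcel A∩Parcel B| = 12 − 8 = 4.00.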